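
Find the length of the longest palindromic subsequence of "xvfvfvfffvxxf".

9

One longest palindromic subsequence is xvfffffvx (positions 1,2,3,5,7,8,9,10,12); it reads the same forward and backward, and the interval DP gives dp[1][13] = 9.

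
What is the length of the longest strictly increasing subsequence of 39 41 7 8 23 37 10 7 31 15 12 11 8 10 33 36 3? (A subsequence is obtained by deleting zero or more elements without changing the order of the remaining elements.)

Let dp[i] be the longest increasing subsequence ending at position i. Then dp = [1, 2, 1, 2, 3, 4, 3, 1, 4, 4, 4, 4, 2, 3, 5, 6, 1].
The maximum is 6; one witness is 7, 8, 23, 31, 33, 36 at positions 3,4,5,9,15,16.

6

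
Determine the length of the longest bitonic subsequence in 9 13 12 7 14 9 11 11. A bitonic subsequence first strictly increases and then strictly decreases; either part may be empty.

Let inc[i] be the LIS ending at i and dec[i] the longest strictly decreasing subsequence starting at i. inc = [1, 2, 2, 1, 3, 2, 3, 3], dec = [2, 3, 2, 1, 2, 1, 1, 1].
max_i inc[i]+dec[i]−1 = 4, with one witness 9, 13, 12, 11.

4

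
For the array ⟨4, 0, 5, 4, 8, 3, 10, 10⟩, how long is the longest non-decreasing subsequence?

Let dp[i] be the longest non-decreasing subsequence ending at position i. Then dp = [1, 1, 2, 2, 3, 2, 4, 5].
The maximum is 5; one witness is 4, 5, 8, 10, 10 at positions 1,3,5,7,8.

5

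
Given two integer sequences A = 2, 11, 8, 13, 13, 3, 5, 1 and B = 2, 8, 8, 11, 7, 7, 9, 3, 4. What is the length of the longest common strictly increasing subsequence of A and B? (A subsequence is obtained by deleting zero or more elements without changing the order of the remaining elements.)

A longest common strictly increasing subsequence is 2, 8 (length 2); it appears in order in both A and B, and no longer such subsequence exists.

2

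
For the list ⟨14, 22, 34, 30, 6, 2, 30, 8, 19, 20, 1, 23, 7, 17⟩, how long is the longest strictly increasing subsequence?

One longest increasing subsequence is 6, 8, 19, 20, 23 (positions 5,8,9,10,12), of length 5; no longer one exists.

5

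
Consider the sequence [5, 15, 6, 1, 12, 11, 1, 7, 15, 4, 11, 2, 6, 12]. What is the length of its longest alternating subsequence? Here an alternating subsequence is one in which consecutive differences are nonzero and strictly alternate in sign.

10

Track the best alternating length ending on an up-step vs a down-step at each position: up/down = 1/1, 2/1, 2/3, 1/3, 4/3, 4/5, 1/5, 6/5, 6/1, 6/7, 8/7, 6/9, 10/9, 10/7.
The maximum over both is 10; one such subsequence is 5, 15, 6, 12, 1, 7, 4, 11, 2, 6.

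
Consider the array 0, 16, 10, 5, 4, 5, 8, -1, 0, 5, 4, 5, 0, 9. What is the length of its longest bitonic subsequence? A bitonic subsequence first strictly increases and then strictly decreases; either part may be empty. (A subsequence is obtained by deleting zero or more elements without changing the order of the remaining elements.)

7

Let inc[i] be the LIS ending at i and dec[i] the longest strictly decreasing subsequence starting at i. inc = [1, 2, 2, 2, 2, 3, 4, 1, 2, 3, 3, 4, 2, 5], dec = [2, 6, 5, 3, 2, 3, 4, 1, 1, 3, 2, 2, 1, 1].
max_i inc[i]+dec[i]−1 = 7, with one witness 0, 16, 10, 8, 5, 4, 0.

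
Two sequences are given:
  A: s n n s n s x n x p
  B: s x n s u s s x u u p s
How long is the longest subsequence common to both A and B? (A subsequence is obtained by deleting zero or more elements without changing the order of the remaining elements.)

6

A longest common subsequence is snssxp (length 6); the LCS DP confirms no longer common subsequence exists.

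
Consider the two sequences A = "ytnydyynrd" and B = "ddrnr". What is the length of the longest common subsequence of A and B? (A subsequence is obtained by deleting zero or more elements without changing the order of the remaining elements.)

A longest common subsequence is dnr (length 3); the LCS DP confirms no longer common subsequence exists.

3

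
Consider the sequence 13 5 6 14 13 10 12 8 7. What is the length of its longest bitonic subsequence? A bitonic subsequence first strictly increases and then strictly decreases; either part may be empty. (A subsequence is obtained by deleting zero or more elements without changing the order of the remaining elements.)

One longest bitonic subsequence is 5, 6, 14, 13, 12, 8, 7 (positions 2,3,4,5,7,8,9): it rises to 14 then falls. Length 7 is optimal.

7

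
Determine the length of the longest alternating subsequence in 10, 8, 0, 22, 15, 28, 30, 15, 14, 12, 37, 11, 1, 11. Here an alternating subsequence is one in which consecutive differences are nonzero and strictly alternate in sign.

9

Track the best alternating length ending on an up-step vs a down-step at each position: up/down = 1/1, 1/2, 1/2, 3/1, 3/4, 5/1, 5/1, 3/6, 3/6, 3/6, 7/1, 3/8, 3/8, 9/8.
The maximum over both is 9; one such subsequence is 10, 8, 22, 15, 28, 15, 37, 1, 11.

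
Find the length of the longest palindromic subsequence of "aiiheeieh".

Using dp[i][j] = 2 + dp[i+1][j−1] if the ends match, else max(dp[i+1][j], dp[i][j−1]):
dp[1][9] = 5. A witness is heieh at positions 4,5,7,8,9.

5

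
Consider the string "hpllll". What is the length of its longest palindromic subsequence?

One longest palindromic subsequence is llll (positions 3,4,5,6); it reads the same forward and backward, and the interval DP gives dp[1][6] = 4.

4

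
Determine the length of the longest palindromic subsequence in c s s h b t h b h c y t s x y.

Using dp[i][j] = 2 + dp[i+1][j−1] if the ends match, else max(dp[i+1][j], dp[i][j−1]):
dp[1][15] = 7. A witness is sthbhts at positions 3,6,7,8,9,12,13.

7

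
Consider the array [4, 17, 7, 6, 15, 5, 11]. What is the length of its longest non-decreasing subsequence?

3

One longest non-decreasing subsequence is 4, 7, 15 (positions 1,3,5), of length 3; no longer one exists.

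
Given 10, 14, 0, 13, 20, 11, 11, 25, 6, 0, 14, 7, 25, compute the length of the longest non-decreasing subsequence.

One longest non-decreasing subsequence is 10, 14, 20, 25, 25 (positions 1,2,5,8,13), of length 5; no longer one exists.

5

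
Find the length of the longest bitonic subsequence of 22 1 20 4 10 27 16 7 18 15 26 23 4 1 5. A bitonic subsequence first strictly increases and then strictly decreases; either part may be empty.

9

Let inc[i] be the LIS ending at i and dec[i] the longest strictly decreasing subsequence starting at i. inc = [1, 1, 2, 2, 3, 4, 4, 3, 5, 4, 6, 6, 2, 1, 3], dec = [6, 1, 5, 2, 4, 5, 4, 3, 4, 3, 4, 3, 2, 1, 1].
max_i inc[i]+dec[i]−1 = 9, with one witness 1, 4, 10, 16, 18, 26, 23, 4, 1.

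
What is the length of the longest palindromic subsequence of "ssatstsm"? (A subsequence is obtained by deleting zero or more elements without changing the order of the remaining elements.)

Using dp[i][j] = 2 + dp[i+1][j−1] if the ends match, else max(dp[i+1][j], dp[i][j−1]):
dp[1][8] = 5. A witness is ststs at positions 2,4,5,6,7.

5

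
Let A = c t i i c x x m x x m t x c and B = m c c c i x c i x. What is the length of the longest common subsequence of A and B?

A longest common subsequence is ciix (length 4); the LCS DP confirms no longer common subsequence exists.

4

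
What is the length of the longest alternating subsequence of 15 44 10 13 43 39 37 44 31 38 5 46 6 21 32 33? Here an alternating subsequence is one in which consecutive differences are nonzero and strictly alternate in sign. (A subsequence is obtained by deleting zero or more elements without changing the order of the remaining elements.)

12

A longest alternating subsequence is 15, 44, 10, 43, 39, 44, 31, 38, 5, 46, 6, 21 (positions 1,2,3,5,6,8,9,10,11,12,13,14); its 11 consecutive differences strictly alternate in sign, and length 12 is optimal.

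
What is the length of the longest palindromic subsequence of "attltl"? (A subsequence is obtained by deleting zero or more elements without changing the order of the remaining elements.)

3

One longest palindromic subsequence is ltl (positions 4,5,6); it reads the same forward and backward, and the interval DP gives dp[1][6] = 3.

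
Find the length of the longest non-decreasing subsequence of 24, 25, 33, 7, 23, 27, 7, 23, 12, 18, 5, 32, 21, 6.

Scanning left to right, the best length ending at each element is: 24→1, 25→2, 33→3, 7→1, 23→2, 27→3, 7→2, 23→3, 12→3, 18→4, 5→1, 32→5, 21→5, 6→2.
So the longest non-decreasing subsequence has length 5, e.g. 7, 7, 12, 18, 32.

5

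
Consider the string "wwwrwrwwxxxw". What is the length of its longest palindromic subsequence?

One longest palindromic subsequence is wwwrwrwww (positions 1,2,3,4,5,6,7,8,12); it reads the same forward and backward, and the interval DP gives dp[1][12] = 9.

9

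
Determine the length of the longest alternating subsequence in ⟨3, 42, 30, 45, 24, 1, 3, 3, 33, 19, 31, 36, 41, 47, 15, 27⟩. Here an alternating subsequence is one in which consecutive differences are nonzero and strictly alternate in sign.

Track the best alternating length ending on an up-step vs a down-step at each position: up/down = 1/1, 2/1, 2/3, 4/1, 2/5, 1/5, 6/5, 6/5, 6/5, 6/7, 8/7, 8/5, 8/5, 8/1, 6/9, 10/9.
The maximum over both is 10; one such subsequence is 3, 42, 30, 45, 24, 33, 19, 31, 15, 27.

10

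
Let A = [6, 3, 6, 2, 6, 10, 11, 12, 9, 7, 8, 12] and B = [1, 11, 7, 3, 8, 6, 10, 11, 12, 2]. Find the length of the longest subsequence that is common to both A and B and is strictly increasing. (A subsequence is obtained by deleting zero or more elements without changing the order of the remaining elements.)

5

For each value that appears in both, track the longest common increasing run ending there.
The best achievable length is 5; one witness is 3, 6, 10, 11, 12 (A-positions 2,3,6,7,8, B-positions 4,6,7,8,9).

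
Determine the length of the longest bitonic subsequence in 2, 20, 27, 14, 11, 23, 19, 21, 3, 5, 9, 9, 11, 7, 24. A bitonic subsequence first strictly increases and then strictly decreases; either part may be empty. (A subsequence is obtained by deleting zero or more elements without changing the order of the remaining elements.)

7

One longest bitonic subsequence is 2, 20, 27, 23, 21, 11, 7 (positions 1,2,3,6,8,13,14): it rises to 27 then falls. Length 7 is optimal.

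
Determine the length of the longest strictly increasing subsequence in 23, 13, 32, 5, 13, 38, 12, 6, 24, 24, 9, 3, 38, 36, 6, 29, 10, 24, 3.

Let dp[i] be the longest increasing subsequence ending at position i. Then dp = [1, 1, 2, 1, 2, 3, 2, 2, 3, 3, 3, 1, 4, 4, 2, 4, 4, 5, 1].
The maximum is 5; one witness is 5, 6, 9, 10, 24 at positions 4,8,11,17,18.

5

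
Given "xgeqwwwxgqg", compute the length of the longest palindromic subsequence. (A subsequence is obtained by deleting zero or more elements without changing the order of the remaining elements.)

One longest palindromic subsequence is gqwwwqg (positions 2,4,5,6,7,10,11); it reads the same forward and backward, and the interval DP gives dp[1][11] = 7.

7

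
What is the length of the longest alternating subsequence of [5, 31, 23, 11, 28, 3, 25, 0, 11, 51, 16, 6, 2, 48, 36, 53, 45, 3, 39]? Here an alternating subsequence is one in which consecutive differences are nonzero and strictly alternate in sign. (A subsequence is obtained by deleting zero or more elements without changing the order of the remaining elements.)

A longest alternating subsequence is 5, 31, 23, 28, 3, 25, 0, 51, 16, 48, 36, 53, 3, 39 (positions 1,2,3,5,6,7,8,10,11,14,15,16,18,19); its 13 consecutive differences strictly alternate in sign, and length 14 is optimal.

14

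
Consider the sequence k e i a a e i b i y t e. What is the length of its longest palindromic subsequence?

One longest palindromic subsequence is eiaaie (positions 2,3,4,5,9,12); it reads the same forward and backward, and the interval DP gives dp[1][12] = 6.

6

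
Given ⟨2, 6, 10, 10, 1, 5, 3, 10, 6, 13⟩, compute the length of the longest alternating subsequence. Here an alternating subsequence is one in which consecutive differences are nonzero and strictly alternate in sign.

Track the best alternating length ending on an up-step vs a down-step at each position: up/down = 1/1, 2/1, 2/1, 2/1, 1/3, 4/3, 4/5, 6/1, 6/7, 8/1.
The maximum over both is 8; one such subsequence is 2, 6, 1, 5, 3, 10, 6, 13.

8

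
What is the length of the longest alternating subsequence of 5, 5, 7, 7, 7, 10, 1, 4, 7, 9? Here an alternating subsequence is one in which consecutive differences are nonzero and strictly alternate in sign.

A longest alternating subsequence is 5, 7, 1, 4 (positions 1,3,7,8); its 3 consecutive differences strictly alternate in sign, and length 4 is optimal.

4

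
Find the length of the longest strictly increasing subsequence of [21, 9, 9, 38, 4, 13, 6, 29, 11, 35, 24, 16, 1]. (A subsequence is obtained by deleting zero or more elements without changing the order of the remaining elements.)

4

One longest increasing subsequence is 9, 13, 29, 35 (positions 2,6,8,10), of length 4; no longer one exists.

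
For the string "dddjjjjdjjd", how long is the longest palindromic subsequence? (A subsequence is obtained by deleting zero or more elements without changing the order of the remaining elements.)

8

Using dp[i][j] = 2 + dp[i+1][j−1] if the ends match, else max(dp[i+1][j], dp[i][j−1]):
dp[1][11] = 8. A witness is djjjjjjd at positions 1,4,5,6,7,9,10,11.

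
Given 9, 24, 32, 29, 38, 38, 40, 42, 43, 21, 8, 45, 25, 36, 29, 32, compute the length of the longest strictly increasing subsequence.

8

Let dp[i] be the longest increasing subsequence ending at position i. Then dp = [1, 2, 3, 3, 4, 4, 5, 6, 7, 2, 1, 8, 3, 4, 4, 5].
The maximum is 8; one witness is 9, 24, 32, 38, 40, 42, 43, 45 at positions 1,2,3,5,7,8,9,12.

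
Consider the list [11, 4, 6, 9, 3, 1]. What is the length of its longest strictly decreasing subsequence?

One longest decreasing subsequence is 11, 4, 3, 1 (positions 1,2,5,6), of length 4; no longer one exists.

4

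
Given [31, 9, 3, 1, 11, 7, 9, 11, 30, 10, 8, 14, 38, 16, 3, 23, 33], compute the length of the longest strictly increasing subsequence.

One longest increasing subsequence is 3, 7, 9, 11, 14, 16, 23, 33 (positions 3,6,7,8,12,14,16,17), of length 8; no longer one exists.

8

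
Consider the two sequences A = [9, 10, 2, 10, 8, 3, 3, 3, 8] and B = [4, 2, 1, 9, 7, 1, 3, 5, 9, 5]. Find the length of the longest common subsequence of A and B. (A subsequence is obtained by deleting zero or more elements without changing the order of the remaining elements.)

2

A longest common subsequence is 9, 3 (length 2); the LCS DP confirms no longer common subsequence exists.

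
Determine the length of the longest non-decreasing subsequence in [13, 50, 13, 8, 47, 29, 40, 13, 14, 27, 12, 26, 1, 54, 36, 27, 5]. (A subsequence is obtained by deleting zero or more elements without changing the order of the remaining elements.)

Scanning left to right, the best length ending at each element is: 13→1, 50→2, 13→2, 8→1, 47→3, 29→3, 40→4, 13→3, 14→4, 27→5, 12→2, 26→5, 1→1, 54→6, 36→6, 27→6, 5→2.
So the longest non-decreasing subsequence has length 6, e.g. 13, 13, 13, 14, 27, 54.

6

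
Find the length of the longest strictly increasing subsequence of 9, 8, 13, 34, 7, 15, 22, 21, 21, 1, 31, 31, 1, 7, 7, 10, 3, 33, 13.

Scanning left to right, the best length ending at each element is: 9→1, 8→1, 13→2, 34→3, 7→1, 15→3, 22→4, 21→4, 21→4, 1→1, 31→5, 31→5, 1→1, 7→2, 7→2, 10→3, 3→2, 33→6, 13→4.
So the longest increasing subsequence has length 6, e.g. 9, 13, 15, 22, 31, 33.

6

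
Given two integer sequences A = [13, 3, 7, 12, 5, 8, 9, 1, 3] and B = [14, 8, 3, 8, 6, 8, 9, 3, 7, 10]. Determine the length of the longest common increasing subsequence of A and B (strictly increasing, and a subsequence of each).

A longest common strictly increasing subsequence is 3, 8, 9 (length 3); it appears in order in both A and B, and no longer such subsequence exists.

3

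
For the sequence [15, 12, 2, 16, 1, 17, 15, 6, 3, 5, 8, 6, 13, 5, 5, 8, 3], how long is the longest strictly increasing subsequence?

5

Scanning left to right, the best length ending at each element is: 15→1, 12→1, 2→1, 16→2, 1→1, 17→3, 15→2, 6→2, 3→2, 5→3, 8→4, 6→4, 13→5, 5→3, 5→3, 8→5, 3→2.
So the longest increasing subsequence has length 5, e.g. 2, 3, 5, 8, 13.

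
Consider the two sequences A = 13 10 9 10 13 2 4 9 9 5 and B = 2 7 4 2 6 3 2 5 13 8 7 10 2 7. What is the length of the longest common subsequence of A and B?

Backtracking the LCS table gives one alignment: 13 (A1,B9) → 10 (A4,B12) → 2 (A6,B13).
So the longest common subsequence has length 3.

3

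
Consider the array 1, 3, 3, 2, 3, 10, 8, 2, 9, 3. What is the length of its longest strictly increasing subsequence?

5

Let dp[i] be the longest increasing subsequence ending at position i. Then dp = [1, 2, 2, 2, 3, 4, 4, 2, 5, 3].
The maximum is 5; one witness is 1, 2, 3, 8, 9 at positions 1,4,5,7,9.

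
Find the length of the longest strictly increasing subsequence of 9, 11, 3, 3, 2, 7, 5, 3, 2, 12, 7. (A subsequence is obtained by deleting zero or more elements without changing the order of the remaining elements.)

Scanning left to right, the best length ending at each element is: 9→1, 11→2, 3→1, 3→1, 2→1, 7→2, 5→2, 3→2, 2→1, 12→3, 7→3.
So the longest increasing subsequence has length 3, e.g. 9, 11, 12.

3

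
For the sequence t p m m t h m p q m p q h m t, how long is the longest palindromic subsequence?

9

Using dp[i][j] = 2 + dp[i+1][j−1] if the ends match, else max(dp[i+1][j], dp[i][j−1]):
dp[1][15] = 9. A witness is tmhqpqhmt at positions 1,3,6,9,11,12,13,14,15.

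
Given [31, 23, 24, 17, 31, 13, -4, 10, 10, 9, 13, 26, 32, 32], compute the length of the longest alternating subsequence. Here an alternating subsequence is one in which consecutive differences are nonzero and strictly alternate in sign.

9

Track the best alternating length ending on an up-step vs a down-step at each position: up/down = 1/1, 1/2, 3/2, 1/4, 5/1, 1/6, 1/6, 7/6, 7/6, 7/8, 9/6, 9/6, 9/1, 9/1.
The maximum over both is 9; one such subsequence is 31, 23, 24, 17, 31, -4, 10, 9, 13.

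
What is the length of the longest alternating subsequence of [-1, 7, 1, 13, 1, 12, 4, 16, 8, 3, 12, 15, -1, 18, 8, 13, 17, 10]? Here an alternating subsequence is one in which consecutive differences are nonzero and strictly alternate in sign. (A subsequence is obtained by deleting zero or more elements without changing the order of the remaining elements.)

15

A longest alternating subsequence is -1, 7, 1, 13, 1, 12, 4, 16, 8, 12, -1, 18, 8, 13, 10 (positions 1,2,3,4,5,6,7,8,9,11,13,14,15,16,18); its 14 consecutive differences strictly alternate in sign, and length 15 is optimal.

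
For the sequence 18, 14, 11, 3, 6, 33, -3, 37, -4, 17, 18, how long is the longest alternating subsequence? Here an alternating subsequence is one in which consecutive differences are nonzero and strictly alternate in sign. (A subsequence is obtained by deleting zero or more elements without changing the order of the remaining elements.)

7

Track the best alternating length ending on an up-step vs a down-step at each position: up/down = 1/1, 1/2, 1/2, 1/2, 3/2, 3/1, 1/4, 5/1, 1/6, 7/6, 7/6.
The maximum over both is 7; one such subsequence is 18, 3, 6, -3, 37, -4, 17.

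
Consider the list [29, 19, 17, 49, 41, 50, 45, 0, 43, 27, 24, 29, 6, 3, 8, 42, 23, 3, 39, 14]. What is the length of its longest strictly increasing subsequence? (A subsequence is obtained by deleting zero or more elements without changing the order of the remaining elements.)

5

Scanning left to right, the best length ending at each element is: 29→1, 19→1, 17→1, 49→2, 41→2, 50→3, 45→3, 0→1, 43→3, 27→2, 24→2, 29→3, 6→2, 3→2, 8→3, 42→4, 23→4, 3→2, 39→5, 14→4.
So the longest increasing subsequence has length 5, e.g. 0, 6, 8, 23, 39.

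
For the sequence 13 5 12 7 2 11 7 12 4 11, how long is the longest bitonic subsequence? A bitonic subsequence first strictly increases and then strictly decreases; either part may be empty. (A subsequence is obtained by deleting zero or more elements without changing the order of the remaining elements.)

One longest bitonic subsequence is 13, 12, 11, 7, 4 (positions 1,3,6,7,9): it rises to 13 then falls. Length 5 is optimal.

5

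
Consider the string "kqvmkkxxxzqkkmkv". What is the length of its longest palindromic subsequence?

11

One longest palindromic subsequence is vmkkxxxkkmv (positions 3,4,5,6,7,8,9,12,13,14,16); it reads the same forward and backward, and the interval DP gives dp[1][16] = 11.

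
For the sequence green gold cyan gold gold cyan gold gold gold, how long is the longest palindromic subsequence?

One longest palindromic subsequence is gold gold gold cyan gold gold gold (positions 2,4,5,6,7,8,9); it reads the same forward and backward, and the interval DP gives dp[1][9] = 7.

7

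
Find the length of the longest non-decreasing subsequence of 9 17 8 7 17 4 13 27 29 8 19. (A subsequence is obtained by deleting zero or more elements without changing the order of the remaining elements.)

Let dp[i] be the longest non-decreasing subsequence ending at position i. Then dp = [1, 2, 1, 1, 3, 1, 2, 4, 5, 2, 4].
The maximum is 5; one witness is 9, 17, 17, 27, 29 at positions 1,2,5,8,9.

5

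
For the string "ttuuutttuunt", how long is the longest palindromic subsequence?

9

Using dp[i][j] = 2 + dp[i+1][j−1] if the ends match, else max(dp[i+1][j], dp[i][j−1]):
dp[1][12] = 9. A witness is tuutttuut at positions 1,4,5,6,7,8,9,10,12.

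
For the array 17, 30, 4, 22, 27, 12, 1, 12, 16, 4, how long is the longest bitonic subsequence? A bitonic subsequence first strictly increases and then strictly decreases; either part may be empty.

One longest bitonic subsequence is 17, 30, 27, 16, 4 (positions 1,2,5,9,10): it rises to 30 then falls. Length 5 is optimal.

5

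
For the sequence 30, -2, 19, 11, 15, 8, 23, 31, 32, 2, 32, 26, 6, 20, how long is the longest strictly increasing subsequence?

Let dp[i] be the longest increasing subsequence ending at position i. Then dp = [1, 1, 2, 2, 3, 2, 4, 5, 6, 2, 6, 5, 3, 4].
The maximum is 6; one witness is -2, 11, 15, 23, 31, 32 at positions 2,4,5,7,8,9.

6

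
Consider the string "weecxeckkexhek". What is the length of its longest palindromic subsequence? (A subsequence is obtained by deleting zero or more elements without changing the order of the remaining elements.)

One longest palindromic subsequence is exekkexe (positions 3,5,6,8,9,10,11,13); it reads the same forward and backward, and the interval DP gives dp[1][14] = 8.

8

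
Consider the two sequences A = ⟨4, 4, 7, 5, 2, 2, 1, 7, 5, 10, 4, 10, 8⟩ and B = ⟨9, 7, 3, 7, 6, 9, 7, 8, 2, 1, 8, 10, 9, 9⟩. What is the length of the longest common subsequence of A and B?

4

Backtracking the LCS table gives one alignment: 7 (A3,B7) → 2 (A6,B9) → 1 (A7,B10) → 10 (A10,B12).
So the longest common subsequence has length 4.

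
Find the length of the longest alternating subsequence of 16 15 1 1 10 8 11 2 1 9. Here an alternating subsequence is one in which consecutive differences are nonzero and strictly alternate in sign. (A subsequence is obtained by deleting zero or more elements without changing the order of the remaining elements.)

7

Track the best alternating length ending on an up-step vs a down-step at each position: up/down = 1/1, 1/2, 1/2, 1/2, 3/2, 3/4, 5/2, 3/6, 1/6, 7/6.
The maximum over both is 7; one such subsequence is 16, 1, 10, 8, 11, 2, 9.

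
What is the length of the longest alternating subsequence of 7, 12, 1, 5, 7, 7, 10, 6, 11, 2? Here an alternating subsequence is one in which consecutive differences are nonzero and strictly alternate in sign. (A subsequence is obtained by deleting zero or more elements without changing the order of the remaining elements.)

7

A longest alternating subsequence is 7, 12, 1, 7, 6, 11, 2 (positions 1,2,3,5,8,9,10); its 6 consecutive differences strictly alternate in sign, and length 7 is optimal.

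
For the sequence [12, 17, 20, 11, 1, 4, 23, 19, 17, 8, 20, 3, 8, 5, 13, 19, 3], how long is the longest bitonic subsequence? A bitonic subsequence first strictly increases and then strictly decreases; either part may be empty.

9

Let inc[i] be the LIS ending at i and dec[i] the longest strictly decreasing subsequence starting at i. inc = [1, 2, 3, 1, 1, 2, 4, 3, 3, 3, 4, 2, 3, 3, 4, 5, 2], dec = [5, 5, 6, 4, 1, 2, 6, 5, 4, 3, 4, 1, 3, 2, 2, 2, 1].
max_i inc[i]+dec[i]−1 = 9, with one witness 12, 17, 20, 23, 19, 17, 8, 5, 3.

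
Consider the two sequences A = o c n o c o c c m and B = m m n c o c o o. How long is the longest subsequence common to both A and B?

4

Backtracking the LCS table gives one alignment: o (A1,B5) → c (A2,B6) → o (A4,B7) → o (A6,B8).
So the longest common subsequence has length 4.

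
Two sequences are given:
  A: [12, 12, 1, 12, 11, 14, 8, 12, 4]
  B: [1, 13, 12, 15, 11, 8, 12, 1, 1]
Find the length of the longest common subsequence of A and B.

A longest common subsequence is 1, 12, 11, 8, 12 (length 5); the LCS DP confirms no longer common subsequence exists.

5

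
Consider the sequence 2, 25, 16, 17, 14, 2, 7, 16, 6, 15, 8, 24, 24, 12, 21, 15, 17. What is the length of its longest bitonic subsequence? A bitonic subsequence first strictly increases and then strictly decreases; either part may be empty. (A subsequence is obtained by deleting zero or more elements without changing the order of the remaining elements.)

One longest bitonic subsequence is 2, 25, 17, 16, 15, 12 (positions 1,2,4,8,10,14): it rises to 25 then falls. Length 6 is optimal.

6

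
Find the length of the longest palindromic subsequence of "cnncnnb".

One longest palindromic subsequence is nncnn (positions 2,3,4,5,6); it reads the same forward and backward, and the interval DP gives dp[1][7] = 5.

5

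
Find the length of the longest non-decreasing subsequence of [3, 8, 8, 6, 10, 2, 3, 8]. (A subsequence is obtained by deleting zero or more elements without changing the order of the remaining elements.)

4

Scanning left to right, the best length ending at each element is: 3→1, 8→2, 8→3, 6→2, 10→4, 2→1, 3→2, 8→4.
So the longest non-decreasing subsequence has length 4, e.g. 3, 8, 8, 10.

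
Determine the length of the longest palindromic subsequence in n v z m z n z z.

One longest palindromic subsequence is zznzz (positions 3,5,6,7,8); it reads the same forward and backward, and the interval DP gives dp[1][8] = 5.

5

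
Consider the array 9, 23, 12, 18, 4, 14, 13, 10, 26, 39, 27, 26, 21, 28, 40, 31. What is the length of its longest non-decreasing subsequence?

7

Let dp[i] be the longest non-decreasing subsequence ending at position i. Then dp = [1, 2, 2, 3, 1, 3, 3, 2, 4, 5, 5, 5, 4, 6, 7, 7].
The maximum is 7; one witness is 9, 12, 18, 26, 27, 28, 40 at positions 1,3,4,9,11,14,15.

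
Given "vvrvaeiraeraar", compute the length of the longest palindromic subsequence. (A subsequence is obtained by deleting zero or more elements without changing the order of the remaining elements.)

One longest palindromic subsequence is raaraar (positions 3,5,9,11,12,13,14); it reads the same forward and backward, and the interval DP gives dp[1][14] = 7.

7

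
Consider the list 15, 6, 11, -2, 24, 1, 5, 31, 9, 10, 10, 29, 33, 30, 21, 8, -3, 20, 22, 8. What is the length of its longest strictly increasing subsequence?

Let dp[i] be the longest increasing subsequence ending at position i. Then dp = [1, 1, 2, 1, 3, 2, 3, 4, 4, 5, 5, 6, 7, 7, 6, 4, 1, 6, 7, 4].
The maximum is 7; one witness is -2, 1, 5, 9, 10, 29, 33 at positions 4,6,7,9,10,12,13.

7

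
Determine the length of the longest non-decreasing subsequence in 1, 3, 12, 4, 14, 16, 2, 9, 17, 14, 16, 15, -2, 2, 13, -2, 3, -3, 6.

One longest non-decreasing subsequence is 1, 3, 12, 14, 16, 17 (positions 1,2,3,5,6,9), of length 6; no longer one exists.

6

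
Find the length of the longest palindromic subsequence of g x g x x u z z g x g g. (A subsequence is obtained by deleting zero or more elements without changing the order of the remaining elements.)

Using dp[i][j] = 2 + dp[i+1][j−1] if the ends match, else max(dp[i+1][j], dp[i][j−1]):
dp[1][12] = 8. A witness is ggxzzxgg at positions 1,3,4,7,8,10,11,12.

8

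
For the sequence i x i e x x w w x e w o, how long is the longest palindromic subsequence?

6

One longest palindromic subsequence is exwwxe (positions 4,5,7,8,9,10); it reads the same forward and backward, and the interval DP gives dp[1][12] = 6.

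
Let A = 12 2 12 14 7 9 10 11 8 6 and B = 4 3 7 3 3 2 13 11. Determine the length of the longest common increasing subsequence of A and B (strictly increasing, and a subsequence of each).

A longest common strictly increasing subsequence is 7, 11 (length 2); it appears in order in both A and B, and no longer such subsequence exists.

2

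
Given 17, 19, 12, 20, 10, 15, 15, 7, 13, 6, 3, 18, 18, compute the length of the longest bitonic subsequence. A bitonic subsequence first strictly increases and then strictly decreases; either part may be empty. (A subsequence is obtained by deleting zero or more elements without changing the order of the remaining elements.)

Let inc[i] be the LIS ending at i and dec[i] the longest strictly decreasing subsequence starting at i. inc = [1, 2, 1, 3, 1, 2, 2, 1, 2, 1, 1, 3, 3], dec = [6, 6, 5, 5, 4, 4, 4, 3, 3, 2, 1, 1, 1].
max_i inc[i]+dec[i]−1 = 7, with one witness 17, 19, 12, 10, 7, 6, 3.

7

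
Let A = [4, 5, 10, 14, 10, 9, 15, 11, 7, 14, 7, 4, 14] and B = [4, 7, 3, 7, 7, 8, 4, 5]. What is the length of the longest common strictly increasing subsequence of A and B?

2

A longest common strictly increasing subsequence is 4, 7 (length 2); it appears in order in both A and B, and no longer such subsequence exists.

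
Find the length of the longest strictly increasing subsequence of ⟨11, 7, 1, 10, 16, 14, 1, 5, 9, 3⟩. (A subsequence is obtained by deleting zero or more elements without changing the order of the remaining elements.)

3

Scanning left to right, the best length ending at each element is: 11→1, 7→1, 1→1, 10→2, 16→3, 14→3, 1→1, 5→2, 9→3, 3→2.
So the longest increasing subsequence has length 3, e.g. 7, 10, 16.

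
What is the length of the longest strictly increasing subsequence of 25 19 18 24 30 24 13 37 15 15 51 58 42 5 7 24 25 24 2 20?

One longest increasing subsequence is 19, 24, 30, 37, 51, 58 (positions 2,4,5,8,11,12), of length 6; no longer one exists.

6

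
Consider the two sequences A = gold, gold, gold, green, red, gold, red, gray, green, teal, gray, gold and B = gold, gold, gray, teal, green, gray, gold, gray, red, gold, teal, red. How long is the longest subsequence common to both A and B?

Backtracking the LCS table gives one alignment: gold (A1,B1) → gold (A2,B2) → gold (A3,B7) → red (A5,B9) → gold (A6,B10) → red (A7,B12).
So the longest common subsequence has length 6.

6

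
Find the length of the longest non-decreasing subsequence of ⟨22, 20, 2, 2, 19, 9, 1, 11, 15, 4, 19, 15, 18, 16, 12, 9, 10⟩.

One longest non-decreasing subsequence is 2, 2, 9, 11, 15, 15, 18 (positions 3,4,6,8,9,12,13), of length 7; no longer one exists.

7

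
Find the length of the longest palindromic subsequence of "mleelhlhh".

4

One longest palindromic subsequence is leel (positions 2,3,4,7); it reads the same forward and backward, and the interval DP gives dp[1][9] = 4.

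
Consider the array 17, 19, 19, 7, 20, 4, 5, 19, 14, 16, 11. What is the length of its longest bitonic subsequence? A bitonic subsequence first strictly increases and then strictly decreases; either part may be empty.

6

One longest bitonic subsequence is 17, 19, 20, 19, 16, 11 (positions 1,2,5,8,10,11): it rises to 20 then falls. Length 6 is optimal.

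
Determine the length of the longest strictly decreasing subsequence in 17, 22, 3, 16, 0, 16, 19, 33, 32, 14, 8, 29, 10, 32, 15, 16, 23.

4

One longest decreasing subsequence is 17, 16, 14, 8 (positions 1,4,10,11), of length 4; no longer one exists.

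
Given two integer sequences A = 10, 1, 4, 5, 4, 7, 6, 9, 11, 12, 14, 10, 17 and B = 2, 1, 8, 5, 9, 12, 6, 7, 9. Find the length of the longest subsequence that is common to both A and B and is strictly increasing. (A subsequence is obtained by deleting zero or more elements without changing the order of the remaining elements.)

A longest common strictly increasing subsequence is 1, 5, 9, 12 (length 4); it appears in order in both A and B, and no longer such subsequence exists.

4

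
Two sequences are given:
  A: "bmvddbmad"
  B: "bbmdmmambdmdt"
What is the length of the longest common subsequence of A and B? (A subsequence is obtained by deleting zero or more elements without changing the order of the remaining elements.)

A longest common subsequence is bmddmd (length 6); the LCS DP confirms no longer common subsequence exists.

6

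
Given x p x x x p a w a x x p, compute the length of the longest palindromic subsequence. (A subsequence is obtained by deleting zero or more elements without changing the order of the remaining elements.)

9

One longest palindromic subsequence is pxxawaxxp (positions 2,3,4,7,8,9,10,11,12); it reads the same forward and backward, and the interval DP gives dp[1][12] = 9.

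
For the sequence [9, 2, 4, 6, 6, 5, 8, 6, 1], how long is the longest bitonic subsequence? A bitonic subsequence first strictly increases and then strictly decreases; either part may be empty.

6

Let inc[i] be the LIS ending at i and dec[i] the longest strictly decreasing subsequence starting at i. inc = [1, 1, 2, 3, 3, 3, 4, 4, 1], dec = [4, 2, 2, 3, 3, 2, 3, 2, 1].
max_i inc[i]+dec[i]−1 = 6, with one witness 2, 4, 6, 8, 6, 1.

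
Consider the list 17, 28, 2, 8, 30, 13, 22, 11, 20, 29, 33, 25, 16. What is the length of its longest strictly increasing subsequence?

One longest increasing subsequence is 2, 8, 13, 22, 29, 33 (positions 3,4,6,7,10,11), of length 6; no longer one exists.

6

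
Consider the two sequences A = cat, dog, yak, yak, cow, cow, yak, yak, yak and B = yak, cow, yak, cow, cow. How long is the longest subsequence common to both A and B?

4

Backtracking the LCS table gives one alignment: yak (A3,B1) → yak (A4,B3) → cow (A5,B4) → cow (A6,B5).
So the longest common subsequence has length 4.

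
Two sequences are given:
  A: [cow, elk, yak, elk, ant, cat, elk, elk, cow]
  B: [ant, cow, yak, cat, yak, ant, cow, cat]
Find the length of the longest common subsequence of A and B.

4

A longest common subsequence is cow, yak, ant, cat (length 4); the LCS DP confirms no longer common subsequence exists.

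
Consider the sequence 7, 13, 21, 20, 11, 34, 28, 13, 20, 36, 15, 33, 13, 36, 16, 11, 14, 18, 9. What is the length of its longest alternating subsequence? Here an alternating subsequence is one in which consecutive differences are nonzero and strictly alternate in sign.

A longest alternating subsequence is 7, 21, 20, 34, 13, 20, 15, 33, 13, 36, 11, 14, 9 (positions 1,3,4,6,8,9,11,12,13,14,16,17,19); its 12 consecutive differences strictly alternate in sign, and length 13 is optimal.

13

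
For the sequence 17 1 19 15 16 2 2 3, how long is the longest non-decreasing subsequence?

One longest non-decreasing subsequence is 1, 2, 2, 3 (positions 2,6,7,8), of length 4; no longer one exists.

4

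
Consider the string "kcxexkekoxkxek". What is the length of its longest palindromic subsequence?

One longest palindromic subsequence is kexkxkxek (positions 1,4,5,6,10,11,12,13,14); it reads the same forward and backward, and the interval DP gives dp[1][14] = 9.

9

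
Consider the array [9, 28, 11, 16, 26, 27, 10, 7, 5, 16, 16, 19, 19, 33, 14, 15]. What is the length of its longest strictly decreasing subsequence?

5

Let dp[i] be the longest decreasing subsequence ending at position i. Then dp = [1, 1, 2, 2, 2, 2, 3, 4, 5, 3, 3, 3, 3, 1, 4, 4].
The maximum is 5; one witness is 28, 11, 10, 7, 5 at positions 2,3,7,8,9.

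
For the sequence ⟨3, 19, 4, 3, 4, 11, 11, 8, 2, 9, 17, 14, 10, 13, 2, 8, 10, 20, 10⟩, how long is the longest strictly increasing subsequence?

7

Let dp[i] be the longest increasing subsequence ending at position i. Then dp = [1, 2, 2, 1, 2, 3, 3, 3, 1, 4, 5, 5, 5, 6, 1, 3, 5, 7, 5].
The maximum is 7; one witness is 3, 4, 8, 9, 10, 13, 20 at positions 1,3,8,10,13,14,18.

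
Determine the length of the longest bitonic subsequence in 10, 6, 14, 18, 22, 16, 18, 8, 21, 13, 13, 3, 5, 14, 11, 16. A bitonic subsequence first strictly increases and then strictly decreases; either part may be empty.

7

One longest bitonic subsequence is 10, 14, 18, 22, 21, 14, 11 (positions 1,3,4,5,9,14,15): it rises to 22 then falls. Length 7 is optimal.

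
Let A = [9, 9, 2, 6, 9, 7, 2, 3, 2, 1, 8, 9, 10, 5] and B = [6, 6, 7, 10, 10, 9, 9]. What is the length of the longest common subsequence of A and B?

Backtracking the LCS table gives one alignment: 6 (A4,B2) → 9 (A5,B6) → 9 (A12,B7).
So the longest common subsequence has length 3.

3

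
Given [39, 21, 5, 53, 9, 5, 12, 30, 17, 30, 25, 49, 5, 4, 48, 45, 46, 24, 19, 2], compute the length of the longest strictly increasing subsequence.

7

Scanning left to right, the best length ending at each element is: 39→1, 21→1, 5→1, 53→2, 9→2, 5→1, 12→3, 30→4, 17→4, 30→5, 25→5, 49→6, 5→1, 4→1, 48→6, 45→6, 46→7, 24→5, 19→5, 2→1.
So the longest increasing subsequence has length 7, e.g. 5, 9, 12, 17, 30, 45, 46.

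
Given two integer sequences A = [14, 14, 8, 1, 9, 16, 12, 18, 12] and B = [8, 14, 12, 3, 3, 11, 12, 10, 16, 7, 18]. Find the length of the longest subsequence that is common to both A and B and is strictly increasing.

A longest common strictly increasing subsequence is 8, 12, 18 (length 3); it appears in order in both A and B, and no longer such subsequence exists.

3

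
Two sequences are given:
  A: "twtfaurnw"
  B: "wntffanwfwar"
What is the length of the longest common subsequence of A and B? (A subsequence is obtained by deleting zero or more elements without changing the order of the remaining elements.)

6

Backtracking the LCS table gives one alignment: w (A2,B1) → t (A3,B3) → f (A4,B5) → a (A5,B6) → n (A8,B7) → w (A9,B10).
So the longest common subsequence has length 6.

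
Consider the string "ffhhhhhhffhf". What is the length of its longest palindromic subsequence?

10

One longest palindromic subsequence is ffhhhhhhff (positions 1,2,3,4,5,6,7,8,10,12); it reads the same forward and backward, and the interval DP gives dp[1][12] = 10.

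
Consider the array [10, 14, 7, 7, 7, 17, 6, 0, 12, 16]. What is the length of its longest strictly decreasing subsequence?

4

One longest decreasing subsequence is 10, 7, 6, 0 (positions 1,3,7,8), of length 4; no longer one exists.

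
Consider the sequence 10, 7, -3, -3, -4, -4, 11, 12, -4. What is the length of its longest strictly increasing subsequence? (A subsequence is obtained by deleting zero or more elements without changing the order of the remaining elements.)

Let dp[i] be the longest increasing subsequence ending at position i. Then dp = [1, 1, 1, 1, 1, 1, 2, 3, 1].
The maximum is 3; one witness is 10, 11, 12 at positions 1,7,8.

3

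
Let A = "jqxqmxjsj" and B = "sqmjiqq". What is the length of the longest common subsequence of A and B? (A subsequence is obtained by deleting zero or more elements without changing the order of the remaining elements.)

Backtracking the LCS table gives one alignment: j (A1,B4) → q (A2,B6) → q (A4,B7).
So the longest common subsequence has length 3.

3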